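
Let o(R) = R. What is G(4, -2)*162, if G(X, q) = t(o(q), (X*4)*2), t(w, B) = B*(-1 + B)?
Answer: 160704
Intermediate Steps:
G(X, q) = 8*X*(-1 + 8*X) (G(X, q) = ((X*4)*2)*(-1 + (X*4)*2) = ((4*X)*2)*(-1 + (4*X)*2) = (8*X)*(-1 + 8*X) = 8*X*(-1 + 8*X))
G(4, -2)*162 = (8*4*(-1 + 8*4))*162 = (8*4*(-1 + 32))*162 = (8*4*31)*162 = 992*162 = 160704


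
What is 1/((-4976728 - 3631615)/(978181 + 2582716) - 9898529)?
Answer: -3560897/35247650828856 ≈ -1.0103e-7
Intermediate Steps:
1/((-4976728 - 3631615)/(978181 + 2582716) - 9898529) = 1/(-8608343/3560897 - 9898529) = 1/(-35247650828856/3560897) = -3560897/35247650828856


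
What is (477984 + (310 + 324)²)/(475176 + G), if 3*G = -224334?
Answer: 439970/200199 ≈ 2.1977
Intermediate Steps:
G = -74778 (G = (⅓)*(-224334) = -74778)
(477984 + (310 + 324)²)/(475176 + G) = (477984 + (310 + 324)²)/(475176 - 74778) = (477984 + 634²)/400398 = (477984 + 401956)*(1/400398) = 879940*(1/400398) = 439970/200199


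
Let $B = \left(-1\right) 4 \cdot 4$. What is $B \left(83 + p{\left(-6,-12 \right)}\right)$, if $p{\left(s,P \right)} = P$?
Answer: $-1136$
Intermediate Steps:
$B = -16$ ($B = \left(-4\right) 4 = -16$)
$B \left(83 + p{\left(-6,-12 \right)}\right) = - 16 \left(83 - 12\right) = \left(-16\right) 71 = -1136$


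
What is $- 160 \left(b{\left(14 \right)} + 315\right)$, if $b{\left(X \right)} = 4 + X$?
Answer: $-53280$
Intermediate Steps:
$- 160 \left(b{\left(14 \right)} + 315\right) = - 160 \left(\left(4 + 14\right) + 315\right) = - 160 \left(18 + 315\right) = \left(-160\right) 333 = -53280$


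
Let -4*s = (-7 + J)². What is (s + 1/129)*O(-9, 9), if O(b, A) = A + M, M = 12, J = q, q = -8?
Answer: -203147/172 ≈ -1181.1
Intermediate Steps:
J = -8
O(b, A) = 12 + A (O(b, A) = A + 12 = 12 + A)
s = -225/4 (s = -(-7 - 8)²/4 = -¼*(-15)² = -¼*225 = -225/4 ≈ -56.250)
(s + 1/129)*O(-9, 9) = (-225/4 + 1/129)*(12 + 9) = (-225/4 + 1/129)*21 = -29021/516*21 = -203147/172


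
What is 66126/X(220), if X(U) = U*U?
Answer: 33063/24200 ≈ 1.3662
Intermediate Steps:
X(U) = U²
66126/X(220) = 66126/(220²) = 66126/48400 = 66126*(1/48400) = 33063/24200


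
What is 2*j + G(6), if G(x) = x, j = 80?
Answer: 166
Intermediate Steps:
2*j + G(6) = 2*80 + 6 = 160 + 6 = 166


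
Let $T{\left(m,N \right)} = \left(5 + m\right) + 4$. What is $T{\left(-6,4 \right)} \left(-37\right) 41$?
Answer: $-4551$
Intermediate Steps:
$T{\left(m,N \right)} = 9 + m$
$T{\left(-6,4 \right)} \left(-37\right) 41 = \left(9 - 6\right) \left(-37\right) 41 = 3 \left(-37\right) 41 = \left(-111\right) 41 = -4551$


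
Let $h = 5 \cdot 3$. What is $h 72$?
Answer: $1080$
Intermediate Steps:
$h = 15$
$h 72 = 15 \cdot 72 = 1080$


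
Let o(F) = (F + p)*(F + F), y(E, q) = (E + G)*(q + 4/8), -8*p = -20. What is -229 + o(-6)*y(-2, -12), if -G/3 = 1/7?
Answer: 944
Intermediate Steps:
p = 5/2 (p = -⅛*(-20) = 5/2 ≈ 2.5000)
G = -3/7 ≈ -0.42857
y(E, q) = (½ + q)*(-3/7 + E) (y(E, q) = (E - 3/7)*(q + 4/8) = (-3/7 + E)*(q + 4*(⅛)) = (-3/7 + E)*(q + ½) = (-3/7 + E)*(½ + q) = (½ + q)*(-3/7 + E))
o(F) = 2*F*(5/2 + F) (o(F) = (F + 5/2)*(F + F) = (5/2 + F)*(2*F) = 2*F*(5/2 + F))
-229 + o(-6)*y(-2, -12) = -229 + (-6*(5 + 2*(-6)))*(-3/14 + (½)*(-2) - 3/7*(-12) - 2*(-12)) = -229 + (-6*(5 - 12))*(-3/14 - 1 + 36/7 + 24) = -229 - 6*(-7)*(391/14) = -229 + 42*(391/14) = -229 + 1173 = 944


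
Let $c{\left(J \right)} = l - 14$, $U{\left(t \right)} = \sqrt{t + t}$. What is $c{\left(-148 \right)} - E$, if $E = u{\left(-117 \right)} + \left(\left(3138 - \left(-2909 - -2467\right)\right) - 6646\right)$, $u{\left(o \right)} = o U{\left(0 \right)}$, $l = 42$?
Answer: $3094$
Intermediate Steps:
$U{\left(t \right)} = \sqrt{2} \sqrt{t}$ ($U{\left(t \right)} = \sqrt{2 t} = \sqrt{2} \sqrt{t}$)
$c{\left(J \right)} = 28$ ($c{\left(J \right)} = 42 - 14 = 28$)
$u{\left(o \right)} = 0$ ($u{\left(o \right)} = o \sqrt{2} \sqrt{0} = o \sqrt{2} \cdot 0 = o 0 = 0$)
$E = -3066$ ($E = 0 + \left(\left(3138 - \left(-2909 - -2467\right)\right) - 6646\right) = 0 + \left(\left(3138 - \left(-2909 + 2467\right)\right) - 6646\right) = 0 + \left(\left(3138 - -442\right) - 6646\right) = 0 + \left(\left(3138 + 442\right) - 6646\right) = 0 + \left(3580 - 6646\right) = 0 - 3066 = -3066$)
$c{\left(-148 \right)} - E = 28 - -3066 = 28 + 3066 = 3094$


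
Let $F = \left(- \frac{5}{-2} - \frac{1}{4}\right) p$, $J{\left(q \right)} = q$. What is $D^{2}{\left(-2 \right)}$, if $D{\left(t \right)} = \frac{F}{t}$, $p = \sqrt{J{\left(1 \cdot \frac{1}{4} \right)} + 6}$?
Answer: $\frac{2025}{256} \approx 7.9102$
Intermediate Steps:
$p = \frac{5}{2}$ ($p = \sqrt{1 \cdot \frac{1}{4} + 6} = \sqrt{\frac{1}{4} + 6} = \sqrt{\frac{25}{4}} = \frac{5}{2} \approx 2.5$)
$F = \frac{45}{8}$ ($F = \left(- \frac{5}{-2} - \frac{1}{4}\right) \frac{5}{2} = \left(\left(-5\right) \left(- \frac{1}{2}\right) - \frac{1}{4}\right) \frac{5}{2} = \left(\frac{5}{2} - \frac{1}{4}\right) \frac{5}{2} = \frac{9}{4} \cdot \frac{5}{2} = \frac{45}{8} \approx 5.625$)
$D{\left(t \right)} = \frac{45}{8 t}$
$D^{2}{\left(-2 \right)} = \left(\frac{45}{8 \left(-2\right)}\right)^{2} = \left(\frac{45}{8} \left(- \frac{1}{2}\right)\right)^{2} = \left(- \frac{45}{16}\right)^{2} = \frac{2025}{256}$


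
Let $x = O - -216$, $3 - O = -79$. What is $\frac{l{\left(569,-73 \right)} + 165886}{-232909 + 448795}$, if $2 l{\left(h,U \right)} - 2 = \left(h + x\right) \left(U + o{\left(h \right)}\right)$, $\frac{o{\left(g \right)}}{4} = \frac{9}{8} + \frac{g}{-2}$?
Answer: $- \frac{1428523}{863544} \approx -1.6543$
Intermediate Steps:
$O = 82$ ($O = 3 - -79 = 3 + 79 = 82$)
$x = 298$ ($x = 82 - -216 = 82 + 216 = 298$)
$o{\left(g \right)} = \frac{9}{2} - 2 g$ ($o{\left(g \right)} = 4 \left(\frac{9}{8} + \frac{g}{-2}\right) = 4 \left(9 \cdot \frac{1}{8} + g \left(- \frac{1}{2}\right)\right) = 4 \left(\frac{9}{8} - \frac{g}{2}\right) = \frac{9}{2} - 2 g$)
$l{\left(h,U \right)} = 1 + \frac{\left(298 + h\right) \left(\frac{9}{2} + U - 2 h\right)}{2}$ ($l{\left(h,U \right)} = 1 + \frac{\left(h + 298\right) \left(U - \left(- \frac{9}{2} + 2 h\right)\right)}{2} = 1 + \frac{\left(298 + h\right) \left(\frac{9}{2} + U - 2 h\right)}{2}$)
$\frac{l{\left(569,-73 \right)} + 165886}{-232909 + 448795} = \frac{\left(\frac{1343}{2} - 569^{2} + 149 \left(-73\right) - \frac{673127}{4} + \frac{1}{2} \left(-73\right) 569\right) + 165886}{-232909 + 448795} = \frac{\left(\frac{1343}{2} - 323761 - 10877 - \frac{673127}{4} - \frac{41537}{2}\right) + 165886}{215886} = \left(\left(\frac{1343}{2} - 323761 - 10877 - \frac{673127}{4} - \frac{41537}{2}\right) + 165886\right) \frac{1}{215886} = \left(- \frac{2092067}{4} + 165886\right) \frac{1}{215886} = \left(- \frac{1428523}{4}\right) \frac{1}{215886} = - \frac{1428523}{863544}$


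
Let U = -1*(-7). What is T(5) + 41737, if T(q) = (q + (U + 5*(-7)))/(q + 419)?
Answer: 17696465/424 ≈ 41737.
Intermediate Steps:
U = 7
T(q) = (-28 + q)/(419 + q) (T(q) = (q + (7 + 5*(-7)))/(q + 419) = (q + (7 - 35))/(419 + q) = (q - 28)/(419 + q) = (-28 + q)/(419 + q))
T(5) + 41737 = (-28 + 5)/(419 + 5) + 41737 = -23/424 + 41737 = 17696465/424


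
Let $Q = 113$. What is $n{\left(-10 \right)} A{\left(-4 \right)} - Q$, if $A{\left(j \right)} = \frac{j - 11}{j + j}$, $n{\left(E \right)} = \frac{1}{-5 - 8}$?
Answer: $- \frac{11767}{104} \approx -113.14$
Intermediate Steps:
$n{\left(E \right)} = - \frac{1}{13}$ ($n{\left(E \right)} = \frac{1}{-13} = - \frac{1}{13}$)
$A{\left(j \right)} = \frac{-11 + j}{2 j}$
$n{\left(-10 \right)} A{\left(-4 \right)} - Q = - \frac{\frac{1}{2} \frac{1}{-4} \left(-11 - 4\right)}{13} - 113 = - \frac{\frac{1}{2} \left(- \frac{1}{4}\right) \left(-15\right)}{13} - 113 = \left(- \frac{1}{13}\right) \frac{15}{8} - 113 = - \frac{15}{104} - 113 = - \frac{11767}{104}$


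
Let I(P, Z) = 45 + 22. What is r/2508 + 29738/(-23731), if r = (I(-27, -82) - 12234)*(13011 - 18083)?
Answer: 1014120310/41217 ≈ 24604.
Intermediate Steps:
I(P, Z) = 67
r = 61711024 (r = (67 - 12234)*(13011 - 18083) = -12167*(-5072) = 61711024)
r/2508 + 29738/(-23731) = 61711024/2508 + 29738/(-23731) = 61711024*(1/2508) + 29738*(-1/23731) = 15427756/627 - 29738/23731 = 1014120310/41217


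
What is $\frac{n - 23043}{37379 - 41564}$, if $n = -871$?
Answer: $\frac{23914}{4185} \approx 5.7142$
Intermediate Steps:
$\frac{n - 23043}{37379 - 41564} = \frac{-871 - 23043}{37379 - 41564} = - \frac{23914}{-4185} = \left(-23914\right) \left(- \frac{1}{4185}\right) = \frac{23914}{4185}$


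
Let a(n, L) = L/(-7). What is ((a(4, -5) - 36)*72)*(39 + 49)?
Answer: -1564992/7 ≈ -2.2357e+5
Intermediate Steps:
a(n, L) = -L/7 (a(n, L) = L*(-⅐) = -L/7)
((a(4, -5) - 36)*72)*(39 + 49) = ((-⅐*(-5) - 36)*72)*(39 + 49) = ((5/7 - 36)*72)*88 = -247/7*72*88 = -17784/7*88 = -1564992/7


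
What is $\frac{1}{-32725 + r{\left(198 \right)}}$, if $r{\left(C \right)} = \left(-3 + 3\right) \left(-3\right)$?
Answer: $- \frac{1}{32725} \approx -3.0558 \cdot 10^{-5}$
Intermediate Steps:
$r{\left(C \right)} = 0$ ($r{\left(C \right)} = 0 \left(-3\right) = 0$)
$\frac{1}{-32725 + r{\left(198 \right)}} = \frac{1}{-32725 + 0} = \frac{1}{-32725} = - \frac{1}{32725}$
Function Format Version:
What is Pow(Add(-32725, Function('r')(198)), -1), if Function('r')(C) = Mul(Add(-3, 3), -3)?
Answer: Rational(-1, 32725) ≈ -3.0558e-5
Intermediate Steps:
Function('r')(C) = 0 (Function('r')(C) = Mul(0, -3) = 0)
Pow(Add(-32725, Function('r')(198)), -1) = Pow(Add(-32725, 0), -1) = Pow(-32725, -1) = Rational(-1, 32725)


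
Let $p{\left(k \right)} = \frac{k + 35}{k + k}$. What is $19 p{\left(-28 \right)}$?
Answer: $- \frac{19}{8} \approx -2.375$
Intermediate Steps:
$p{\left(k \right)} = \frac{35 + k}{2 k}$
$19 p{\left(-28 \right)} = 19 \frac{35 - 28}{2 \left(-28\right)} = 19 \cdot \frac{1}{2} \left(- \frac{1}{28}\right) 7 = 19 \left(- \frac{1}{8}\right) = - \frac{19}{8}$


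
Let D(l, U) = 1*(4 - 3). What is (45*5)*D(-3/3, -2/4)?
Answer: 225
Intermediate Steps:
D(l, U) = 1 (D(l, U) = 1*1 = 1)
(45*5)*D(-3/3, -2/4) = (45*5)*1 = 225*1 = 225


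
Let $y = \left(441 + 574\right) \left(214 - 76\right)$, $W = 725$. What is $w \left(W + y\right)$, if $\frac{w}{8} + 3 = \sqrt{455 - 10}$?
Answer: $-3379080 + 1126360 \sqrt{445} \approx 2.0382 \cdot 10^{7}$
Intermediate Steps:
$w = -24 + 8 \sqrt{445}$ ($w = -24 + 8 \sqrt{455 - 10} = -24 + 8 \sqrt{445} \approx 144.76$)
$y = 140070$ ($y = 1015 \cdot 138 = 140070$)
$w \left(W + y\right) = \left(-24 + 8 \sqrt{445}\right) \left(725 + 140070\right) = \left(-24 + 8 \sqrt{445}\right) 140795 = -3379080 + 1126360 \sqrt{445}$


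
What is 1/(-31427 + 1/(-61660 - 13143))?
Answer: -74803/2350833882 ≈ -3.1820e-5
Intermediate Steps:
1/(-31427 + 1/(-61660 - 13143)) = 1/(-31427 + 1/(-74803)) = 1/(-31427 - 1/74803) = 1/(-2350833882/74803) = -74803/2350833882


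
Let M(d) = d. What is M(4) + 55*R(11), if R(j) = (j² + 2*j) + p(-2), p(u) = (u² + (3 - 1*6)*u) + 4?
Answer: 8639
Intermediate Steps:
p(u) = 4 + u² - 3*u (p(u) = (u² + (3 - 6)*u) + 4 = (u² - 3*u) + 4 = 4 + u² - 3*u)
R(j) = 14 + j² + 2*j (R(j) = (j² + 2*j) + (4 + (-2)² - 3*(-2)) = (j² + 2*j) + (4 + 4 + 6) = (j² + 2*j) + 14 = 14 + j² + 2*j)
M(4) + 55*R(11) = 4 + 55*(14 + 11² + 2*11) = 4 + 55*(14 + 121 + 22) = 4 + 55*157 = 4 + 8635 = 8639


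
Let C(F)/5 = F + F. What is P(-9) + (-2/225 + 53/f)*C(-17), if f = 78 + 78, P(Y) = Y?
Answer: -76337/1170 ≈ -65.245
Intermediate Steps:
C(F) = 10*F (C(F) = 5*(F + F) = 5*(2*F) = 10*F)
f = 156
P(-9) + (-2/225 + 53/f)*C(-17) = -9 + (-2/225 + 53/156)*(10*(-17)) = -9 + (-2*1/225 + 53*(1/156))*(-170) = -9 + (-2/225 + 53/156)*(-170) = -9 + (3871/11700)*(-170) = -9 - 65807/1170 = -76337/1170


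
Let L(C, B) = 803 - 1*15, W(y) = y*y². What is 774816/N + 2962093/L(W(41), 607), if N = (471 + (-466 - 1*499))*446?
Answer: 163002405781/43403828 ≈ 3755.5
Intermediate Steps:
N = -220324 (N = (471 + (-466 - 499))*446 = (471 - 965)*446 = -494*446 = -220324)
W(y) = y³
L(C, B) = 788 (L(C, B) = 803 - 15 = 788)
774816/N + 2962093/L(W(41), 607) = 774816/(-220324) + 2962093/788 = 774816*(-1/220324) + 2962093*(1/788) = -193704/55081 + 2962093/788 = 163002405781/43403828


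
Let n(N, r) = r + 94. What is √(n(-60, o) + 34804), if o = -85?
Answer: √34813 ≈ 186.58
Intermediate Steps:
n(N, r) = 94 + r
√(n(-60, o) + 34804) = √((94 - 85) + 34804) = √(9 + 34804) = √34813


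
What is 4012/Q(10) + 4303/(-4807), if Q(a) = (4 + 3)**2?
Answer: 19074837/235543 ≈ 80.982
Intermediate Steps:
Q(a) = 49 (Q(a) = 7**2 = 49)
4012/Q(10) + 4303/(-4807) = 4012/49 + 4303/(-4807) = 4012*(1/49) + 4303*(-1/4807) = 4012/49 - 4303/4807 = 19074837/235543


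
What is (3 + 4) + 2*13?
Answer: 33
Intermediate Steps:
(3 + 4) + 2*13 = 7 + 26 = 33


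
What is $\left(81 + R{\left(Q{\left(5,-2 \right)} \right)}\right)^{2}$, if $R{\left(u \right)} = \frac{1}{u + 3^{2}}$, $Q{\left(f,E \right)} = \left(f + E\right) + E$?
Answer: $\frac{657721}{100} \approx 6577.2$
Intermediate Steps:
$Q{\left(f,E \right)} = f + 2 E$ ($Q{\left(f,E \right)} = \left(E + f\right) + E = f + 2 E$)
$R{\left(u \right)} = \frac{1}{9 + u}$ ($R{\left(u \right)} = \frac{1}{u + 9} = \frac{1}{9 + u}$)
$\left(81 + R{\left(Q{\left(5,-2 \right)} \right)}\right)^{2} = \left(81 + \frac{1}{9 + \left(5 + 2 \left(-2\right)\right)}\right)^{2} = \left(81 + \frac{1}{9 + \left(5 - 4\right)}\right)^{2} = \left(81 + \frac{1}{9 + 1}\right)^{2} = \left(81 + \frac{1}{10}\right)^{2} = \left(\frac{811}{10}\right)^{2} = \frac{657721}{100}$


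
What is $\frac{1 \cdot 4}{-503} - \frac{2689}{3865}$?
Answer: $- \frac{1368027}{1944095} \approx -0.70368$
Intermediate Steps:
$\frac{1 \cdot 4}{-503} - \frac{2689}{3865} = 4 \left(- \frac{1}{503}\right) - \frac{2689}{3865} = - \frac{4}{503} - \frac{2689}{3865} = - \frac{1368027}{1944095}$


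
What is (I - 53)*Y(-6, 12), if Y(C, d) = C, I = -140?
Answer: 1158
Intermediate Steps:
(I - 53)*Y(-6, 12) = (-140 - 53)*(-6) = -193*(-6) = 1158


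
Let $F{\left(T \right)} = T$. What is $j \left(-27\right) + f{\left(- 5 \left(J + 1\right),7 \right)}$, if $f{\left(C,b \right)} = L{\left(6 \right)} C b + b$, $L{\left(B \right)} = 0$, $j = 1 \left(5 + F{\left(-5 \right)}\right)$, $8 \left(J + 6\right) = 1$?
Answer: $7$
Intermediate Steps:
$J = - \frac{47}{8}$ ($J = -6 + \frac{1}{8} \cdot 1 = -6 + \frac{1}{8} = - \frac{47}{8} \approx -5.875$)
$j = 0$ ($j = 1 \left(5 - 5\right) = 1 \cdot 0 = 0$)
$f{\left(C,b \right)} = b$ ($f{\left(C,b \right)} = 0 C b + b = 0 b + b = 0 + b = b$)
$j \left(-27\right) + f{\left(- 5 \left(J + 1\right),7 \right)} = 0 \left(-27\right) + 7 = 0 + 7 = 7$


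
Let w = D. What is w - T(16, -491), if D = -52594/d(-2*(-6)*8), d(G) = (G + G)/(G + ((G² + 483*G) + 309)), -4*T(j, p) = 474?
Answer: -490777119/32 ≈ -1.5337e+7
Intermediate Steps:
T(j, p) = -237/2 (T(j, p) = -¼*474 = -237/2)
d(G) = 2*G/(309 + G² + 484*G) (d(G) = (2*G)/(G + (309 + G² + 483*G)) = (2*G)/(309 + G² + 484*G) = 2*G/(309 + G² + 484*G))
D = -490780911/32 (D = -52594/(2*(-2*(-6)*8)/(309 + (-2*(-6)*8)² + 484*(-2*(-6)*8))) = -52594/(2*(12*8)/(309 + (12*8)² + 484*(12*8))) = -52594/(2*96/(309 + 96² + 484*96)) = -52594/(2*96/(309 + 9216 + 46464)) = -52594/(2*96/55989) = -52594/(2*96*(1/55989)) = -52594/64/18663 = -52594*18663/64 = -490780911/32 ≈ -1.5337e+7)
w = -490780911/32 ≈ -1.5337e+7
w - T(16, -491) = -490780911/32 - 1*(-237/2) = -490780911/32 + 237/2 = -490777119/32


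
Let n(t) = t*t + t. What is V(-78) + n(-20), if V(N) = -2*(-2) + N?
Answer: 306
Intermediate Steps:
n(t) = t + t² (n(t) = t² + t = t + t²)
V(N) = 4 + N
V(-78) + n(-20) = (4 - 78) - 20*(1 - 20) = -74 - 20*(-19) = -74 + 380 = 306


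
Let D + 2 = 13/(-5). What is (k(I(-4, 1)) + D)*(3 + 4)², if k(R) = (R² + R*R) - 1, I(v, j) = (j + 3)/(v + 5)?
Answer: 6468/5 ≈ 1293.6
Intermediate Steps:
D = -23/5 (D = -2 + 13/(-5) = -2 + 13*(-⅕) = -2 - 13/5 = -23/5 ≈ -4.6000)
I(v, j) = (3 + j)/(5 + v)
k(R) = -1 + 2*R² (k(R) = (R² + R²) - 1 = 2*R² - 1 = -1 + 2*R²)
(k(I(-4, 1)) + D)*(3 + 4)² = ((-1 + 2*((3 + 1)/(5 - 4))²) - 23/5)*(3 + 4)² = ((-1 + 2*(4/1)²) - 23/5)*7² = ((-1 + 2*(1*4)²) - 23/5)*49 = ((-1 + 2*4²) - 23/5)*49 = ((-1 + 2*16) - 23/5)*49 = ((-1 + 32) - 23/5)*49 = (31 - 23/5)*49 = (132/5)*49 = 6468/5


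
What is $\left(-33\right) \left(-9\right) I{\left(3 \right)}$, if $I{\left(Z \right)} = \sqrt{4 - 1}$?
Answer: $297 \sqrt{3} \approx 514.42$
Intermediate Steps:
$I{\left(Z \right)} = \sqrt{3}$
$\left(-33\right) \left(-9\right) I{\left(3 \right)} = \left(-33\right) \left(-9\right) \sqrt{3} = 297 \sqrt{3}$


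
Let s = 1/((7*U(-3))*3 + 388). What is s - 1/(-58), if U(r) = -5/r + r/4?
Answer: 1861/94482 ≈ 0.019697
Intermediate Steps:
U(r) = -5/r + r/4 (U(r) = -5/r + r*(¼) = -5/r + r/4)
s = 4/1629 (s = 1/((7*(-5/(-3) + (¼)*(-3)))*3 + 388) = 1/((7*(-5*(-⅓) - ¾))*3 + 388) = 1/((7*(5/3 - ¾))*3 + 388) = 1/((7*(11/12))*3 + 388) = 1/((77/12)*3 + 388) = 1/(77/4 + 388) = 1/(1629/4) = 4/1629 ≈ 0.0024555)
s - 1/(-58) = 4/1629 - 1/(-58) = 4/1629 - 1*(-1/58) = 4/1629 + 1/58 = 1861/94482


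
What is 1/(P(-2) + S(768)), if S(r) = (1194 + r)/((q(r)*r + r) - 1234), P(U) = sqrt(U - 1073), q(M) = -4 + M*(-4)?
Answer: -1158970077/1500427088443036 - 6978730639445*I*sqrt(43)/1500427088443036 ≈ -7.7243e-7 - 0.0305*I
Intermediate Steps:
q(M) = -4 - 4*M
P(U) = sqrt(-1073 + U)
S(r) = (1194 + r)/(-1234 + r + r*(-4 - 4*r)) (S(r) = (1194 + r)/(((-4 - 4*r)*r + r) - 1234) = (1194 + r)/((r*(-4 - 4*r) + r) - 1234) = (1194 + r)/((r + r*(-4 - 4*r)) - 1234) = (1194 + r)/(-1234 + r + r*(-4 - 4*r)))
1/(P(-2) + S(768)) = 1/(sqrt(-1073 - 2) + (-1194 - 1*768)/(1234 - 1*768 + 4*768*(1 + 768))) = 1/(sqrt(-1075) + (-1194 - 768)/(1234 - 768 + 4*768*769)) = 1/(5*I*sqrt(43) - 1962/(1234 - 768 + 2362368)) = 1/(5*I*sqrt(43) - 1962/2362834) = 1/(5*I*sqrt(43) + (1/2362834)*(-1962)) = 1/(5*I*sqrt(43) - 981/1181417) = 1/(-981/1181417 + 5*I*sqrt(43))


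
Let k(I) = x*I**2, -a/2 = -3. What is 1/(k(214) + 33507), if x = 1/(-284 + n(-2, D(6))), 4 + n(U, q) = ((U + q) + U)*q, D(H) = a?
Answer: 69/2300534 ≈ 2.9993e-5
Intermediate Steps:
a = 6 (a = -2*(-3) = 6)
D(H) = 6
n(U, q) = -4 + q*(q + 2*U) (n(U, q) = -4 + ((U + q) + U)*q = -4 + (q + 2*U)*q = -4 + q*(q + 2*U))
x = -1/276 (x = 1/(-284 + (-4 + 6**2 + 2*(-2)*6)) = 1/(-284 + (-4 + 36 - 24)) = 1/(-284 + 8) = 1/(-276) = -1/276 ≈ -0.0036232)
k(I) = -I**2/276
1/(k(214) + 33507) = 1/(-1/276*214**2 + 33507) = 1/(-1/276*45796 + 33507) = 1/(-11449/69 + 33507) = 1/(2300534/69) = 69/2300534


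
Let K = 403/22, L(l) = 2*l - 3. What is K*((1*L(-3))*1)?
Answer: -3627/22 ≈ -164.86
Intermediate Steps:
L(l) = -3 + 2*l
K = 403/22 (K = 403*(1/22) = 403/22 ≈ 18.318)
K*((1*L(-3))*1) = 403*((1*(-3 + 2*(-3)))*1)/22 = 403*((1*(-3 - 6))*1)/22 = 403*((1*(-9))*1)/22 = 403*(-9*1)/22 = (403/22)*(-9) = -3627/22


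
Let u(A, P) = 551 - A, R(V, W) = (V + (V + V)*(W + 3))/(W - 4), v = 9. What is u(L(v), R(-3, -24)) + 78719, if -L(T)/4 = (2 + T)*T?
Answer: 79666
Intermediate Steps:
L(T) = -4*T*(2 + T) (L(T) = -4*(2 + T)*T = -4*T*(2 + T))
R(V, W) = (V + 2*V*(3 + W))/(-4 + W) (R(V, W) = (V + (2*V)*(3 + W))/(-4 + W) = (V + 2*V*(3 + W))/(-4 + W))
u(L(v), R(-3, -24)) + 78719 = (551 - (-4)*9*(2 + 9)) + 78719 = (551 - (-4)*9*11) + 78719 = (551 - 1*(-396)) + 78719 = (551 + 396) + 78719 = 947 + 78719 = 79666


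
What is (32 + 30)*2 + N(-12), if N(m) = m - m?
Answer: 124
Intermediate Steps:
N(m) = 0
(32 + 30)*2 + N(-12) = (32 + 30)*2 + 0 = 62*2 + 0 = 124 + 0 = 124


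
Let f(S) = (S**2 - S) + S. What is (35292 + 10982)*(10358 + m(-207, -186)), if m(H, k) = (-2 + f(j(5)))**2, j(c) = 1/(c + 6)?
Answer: 7020208133166/14641 ≈ 4.7949e+8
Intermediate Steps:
j(c) = 1/(6 + c)
f(S) = S**2
m(H, k) = 58081/14641 (m(H, k) = (-2 + (1/(6 + 5))**2)**2 = (-2 + (1/11)**2)**2 = (-2 + 1/121)**2 = (-241/121)**2 = 58081/14641)
(35292 + 10982)*(10358 + m(-207, -186)) = (35292 + 10982)*(10358 + 58081/14641) = 46274*(151709559/14641) = 7020208133166/14641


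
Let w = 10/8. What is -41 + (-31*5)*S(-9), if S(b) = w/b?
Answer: -701/36 ≈ -19.472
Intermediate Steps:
w = 5/4 (w = 10*(1/8) = 5/4 ≈ 1.2500)
S(b) = 5/(4*b)
-41 + (-31*5)*S(-9) = -41 + (-31*5)*((5/4)/(-9)) = -41 - 775*(-1)/(4*9) = -41 - 155*(-5/36) = -41 + 775/36 = -701/36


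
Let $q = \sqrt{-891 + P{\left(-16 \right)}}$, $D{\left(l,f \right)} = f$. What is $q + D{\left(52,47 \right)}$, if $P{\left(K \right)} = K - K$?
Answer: $47 + 9 i \sqrt{11} \approx 47.0 + 29.85 i$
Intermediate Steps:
$P{\left(K \right)} = 0$
$q = 9 i \sqrt{11}$ ($q = \sqrt{-891 + 0} = \sqrt{-891} = 9 i \sqrt{11} \approx 29.85 i$)
$q + D{\left(52,47 \right)} = 9 i \sqrt{11} + 47 = 47 + 9 i \sqrt{11}$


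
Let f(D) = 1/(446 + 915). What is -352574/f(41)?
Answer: -479853214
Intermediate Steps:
f(D) = 1/1361
-352574/f(41) = -352574/1/1361 = -352574*1361 = -479853214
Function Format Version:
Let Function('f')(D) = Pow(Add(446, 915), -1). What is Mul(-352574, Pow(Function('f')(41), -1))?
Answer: -479853214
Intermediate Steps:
Function('f')(D) = Rational(1, 1361) (Function('f')(D) = Pow(1361, -1) = Rational(1, 1361))
Mul(-352574, Pow(Function('f')(41), -1)) = Mul(-352574, Pow(Rational(1, 1361), -1)) = Mul(-352574, 1361) = -479853214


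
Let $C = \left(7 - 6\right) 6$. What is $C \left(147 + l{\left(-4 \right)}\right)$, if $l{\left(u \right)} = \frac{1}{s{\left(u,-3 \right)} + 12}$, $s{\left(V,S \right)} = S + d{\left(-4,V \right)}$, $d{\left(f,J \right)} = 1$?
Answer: $\frac{4413}{5} \approx 882.6$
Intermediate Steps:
$C = 6$ ($C = 1 \cdot 6 = 6$)
$s{\left(V,S \right)} = 1 + S$ ($s{\left(V,S \right)} = S + 1 = 1 + S$)
$l{\left(u \right)} = \frac{1}{10}$ ($l{\left(u \right)} = \frac{1}{\left(1 - 3\right) + 12} = \frac{1}{-2 + 12} = \frac{1}{10}$)
$C \left(147 + l{\left(-4 \right)}\right) = 6 \left(147 + \frac{1}{10}\right) = 6 \cdot \frac{1471}{10} = \frac{4413}{5}$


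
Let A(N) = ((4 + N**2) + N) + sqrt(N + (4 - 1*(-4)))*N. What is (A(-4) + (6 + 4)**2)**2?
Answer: 11664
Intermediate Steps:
A(N) = 4 + N + N**2 + N*sqrt(8 + N) (A(N) = (4 + N + N**2) + sqrt(N + (4 + 4))*N = (4 + N + N**2) + sqrt(N + 8)*N = (4 + N + N**2) + sqrt(8 + N)*N = (4 + N + N**2) + N*sqrt(8 + N) = 4 + N + N**2 + N*sqrt(8 + N))
(A(-4) + (6 + 4)**2)**2 = ((4 - 4 + (-4)**2 - 4*sqrt(8 - 4)) + (6 + 4)**2)**2 = ((4 - 4 + 16 - 4*sqrt(4)) + 10**2)**2 = ((4 - 4 + 16 - 4*2) + 100)**2 = ((4 - 4 + 16 - 8) + 100)**2 = (8 + 100)**2 = 108**2 = 11664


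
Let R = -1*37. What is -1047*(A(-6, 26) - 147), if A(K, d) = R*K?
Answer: -78525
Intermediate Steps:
R = -37
A(K, d) = -37*K
-1047*(A(-6, 26) - 147) = -1047*(-37*(-6) - 147) = -1047*(222 - 147) = -1047*75 = -78525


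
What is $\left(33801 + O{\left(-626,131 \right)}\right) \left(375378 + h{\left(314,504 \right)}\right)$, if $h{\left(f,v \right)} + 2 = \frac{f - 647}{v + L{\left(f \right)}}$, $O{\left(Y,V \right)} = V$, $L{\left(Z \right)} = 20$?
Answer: $\frac{1668578029753}{131} \approx 1.2737 \cdot 10^{10}$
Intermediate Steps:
$h{\left(f,v \right)} = -2 + \frac{-647 + f}{20 + v}$ ($h{\left(f,v \right)} = -2 + \frac{f - 647}{v + 20} = -2 + \frac{-647 + f}{20 + v}$)
$\left(33801 + O{\left(-626,131 \right)}\right) \left(375378 + h{\left(314,504 \right)}\right) = \left(33801 + 131\right) \left(375378 + \frac{-687 + 314 - 1008}{20 + 504}\right) = 33932 \left(375378 + \frac{-687 + 314 - 1008}{524}\right) = 33932 \left(375378 + \frac{1}{524} \left(-1381\right)\right) = 33932 \left(375378 - \frac{1381}{524}\right) = 33932 \cdot \frac{196696691}{524} = \frac{1668578029753}{131}$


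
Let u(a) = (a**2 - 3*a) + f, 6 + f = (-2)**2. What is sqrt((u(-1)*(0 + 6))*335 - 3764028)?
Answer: 2*I*sqrt(940002) ≈ 1939.1*I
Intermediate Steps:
f = -2 (f = -6 + (-2)**2 = -6 + 4 = -2)
u(a) = -2 + a**2 - 3*a (u(a) = (a**2 - 3*a) - 2 = -2 + a**2 - 3*a)
sqrt((u(-1)*(0 + 6))*335 - 3764028) = sqrt(((-2 + (-1)**2 - 3*(-1))*(0 + 6))*335 - 3764028) = sqrt(((-2 + 1 + 3)*6)*335 - 3764028) = sqrt((2*6)*335 - 3764028) = sqrt(12*335 - 3764028) = sqrt(4020 - 3764028) = sqrt(-3760008) = 2*I*sqrt(940002)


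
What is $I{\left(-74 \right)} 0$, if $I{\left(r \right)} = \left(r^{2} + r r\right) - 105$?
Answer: $0$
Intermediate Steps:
$I{\left(r \right)} = -105 + 2 r^{2}$ ($I{\left(r \right)} = \left(r^{2} + r^{2}\right) - 105 = 2 r^{2} - 105 = -105 + 2 r^{2}$)
$I{\left(-74 \right)} 0 = \left(-105 + 2 \left(-74\right)^{2}\right) 0 = \left(-105 + 2 \cdot 5476\right) 0 = \left(-105 + 10952\right) 0 = 10847 \cdot 0 = 0$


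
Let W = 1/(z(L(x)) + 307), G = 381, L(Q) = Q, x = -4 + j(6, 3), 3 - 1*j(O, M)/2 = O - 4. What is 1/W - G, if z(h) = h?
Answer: -76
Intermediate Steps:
j(O, M) = 14 - 2*O (j(O, M) = 6 - 2*(O - 4) = 6 - 2*(-4 + O) = 6 + (8 - 2*O) = 14 - 2*O)
x = -2 (x = -4 + (14 - 2*6) = -4 + (14 - 12) = -4 + 2 = -2)
W = 1/305 (W = 1/(-2 + 307) = 1/305 ≈ 0.0032787)
1/W - G = 1/(1/305) - 1*381 = 305 - 381 = -76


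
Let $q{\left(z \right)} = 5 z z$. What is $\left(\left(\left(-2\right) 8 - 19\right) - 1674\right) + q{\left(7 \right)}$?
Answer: $-1464$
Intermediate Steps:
$q{\left(z \right)} = 5 z^{2}$
$\left(\left(\left(-2\right) 8 - 19\right) - 1674\right) + q{\left(7 \right)} = \left(\left(\left(-2\right) 8 - 19\right) - 1674\right) + 5 \cdot 7^{2} = \left(\left(-16 - 19\right) - 1674\right) + 5 \cdot 49 = \left(-35 - 1674\right) + 245 = -1709 + 245 = -1464$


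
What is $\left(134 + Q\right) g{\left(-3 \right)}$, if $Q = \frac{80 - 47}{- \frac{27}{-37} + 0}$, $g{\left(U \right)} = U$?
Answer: $- \frac{1613}{3} \approx -537.67$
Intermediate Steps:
$Q = \frac{407}{9}$ ($Q = \frac{33}{\left(-27\right) \left(- \frac{1}{37}\right) + 0} = \frac{33}{\frac{27}{37} + 0} = \frac{33}{\frac{27}{37}} = 33 \cdot \frac{37}{27} = \frac{407}{9} \approx 45.222$)
$\left(134 + Q\right) g{\left(-3 \right)} = \left(134 + \frac{407}{9}\right) \left(-3\right) = \frac{1613}{9} \left(-3\right) = - \frac{1613}{3}$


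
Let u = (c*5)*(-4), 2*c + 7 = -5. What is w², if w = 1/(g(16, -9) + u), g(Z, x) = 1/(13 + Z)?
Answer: 841/12117361 ≈ 6.9404e-5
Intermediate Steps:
c = -6 (c = -7/2 + (½)*(-5) = -7/2 - 5/2 = -6)
u = 120 (u = -6*5*(-4) = -30*(-4) = 120)
w = 29/3481 (w = 1/(1/(13 + 16) + 120) = 1/(1/29 + 120) = 1/(3481/29) = 29/3481 ≈ 0.0083309)
w² = (29/3481)² = 841/12117361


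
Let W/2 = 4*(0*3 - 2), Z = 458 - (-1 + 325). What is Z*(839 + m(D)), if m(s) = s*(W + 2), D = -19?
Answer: 148070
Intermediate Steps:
Z = 134 (Z = 458 - 1*324 = 458 - 324 = 134)
W = -16 (W = 2*(4*(0*3 - 2)) = 2*(4*(0 - 2)) = 2*(4*(-2)) = 2*(-8) = -16)
m(s) = -14*s (m(s) = s*(-16 + 2) = s*(-14) = -14*s)
Z*(839 + m(D)) = 134*(839 - 14*(-19)) = 134*(839 + 266) = 134*1105 = 148070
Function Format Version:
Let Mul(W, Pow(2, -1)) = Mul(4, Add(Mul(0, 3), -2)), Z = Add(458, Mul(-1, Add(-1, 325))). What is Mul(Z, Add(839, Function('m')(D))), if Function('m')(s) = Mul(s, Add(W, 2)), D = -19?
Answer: 148070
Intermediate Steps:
Z = 134 (Z = Add(458, Mul(-1, 324)) = Add(458, -324) = 134)
W = -16 (W = Mul(2, Mul(4, Add(Mul(0, 3), -2))) = Mul(2, Mul(4, Add(0, -2))) = Mul(2, Mul(4, -2)) = Mul(2, -8) = -16)
Function('m')(s) = Mul(-14, s) (Function('m')(s) = Mul(s, Add(-16, 2)) = Mul(s, -14) = Mul(-14, s))
Mul(Z, Add(839, Function('m')(D))) = Mul(134, Add(839, Mul(-14, -19))) = Mul(134, Add(839, 266)) = Mul(134, 1105) = 148070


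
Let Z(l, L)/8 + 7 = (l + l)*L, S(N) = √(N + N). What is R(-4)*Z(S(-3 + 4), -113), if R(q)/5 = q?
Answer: 1120 + 36160*√2 ≈ 52258.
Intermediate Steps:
R(q) = 5*q
S(N) = √2*√N (S(N) = √(2*N) = √2*√N)
Z(l, L) = -56 + 16*L*l (Z(l, L) = -56 + 8*((l + l)*L) = -56 + 8*((2*l)*L) = -56 + 8*(2*L*l) = -56 + 16*L*l)
R(-4)*Z(S(-3 + 4), -113) = (5*(-4))*(-56 + 16*(-113)*(√2*√(-3 + 4))) = -20*(-56 + 16*(-113)*(√2*√1)) = -20*(-56 + 16*(-113)*(√2*1)) = -20*(-56 + 16*(-113)*√2) = -20*(-56 - 1808*√2) = 1120 + 36160*√2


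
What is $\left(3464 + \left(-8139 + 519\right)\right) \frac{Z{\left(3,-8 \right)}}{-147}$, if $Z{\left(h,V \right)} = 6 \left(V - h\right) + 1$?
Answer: $- \frac{270140}{147} \approx -1837.7$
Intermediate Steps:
$Z{\left(h,V \right)} = 1 - 6 h + 6 V$ ($Z{\left(h,V \right)} = \left(- 6 h + 6 V\right) + 1 = 1 - 6 h + 6 V$)
$\left(3464 + \left(-8139 + 519\right)\right) \frac{Z{\left(3,-8 \right)}}{-147} = \left(3464 + \left(-8139 + 519\right)\right) \frac{1 - 18 + 6 \left(-8\right)}{-147} = \left(3464 - 7620\right) \left(1 - 18 - 48\right) \left(- \frac{1}{147}\right) = - 4156 \left(\left(-65\right) \left(- \frac{1}{147}\right)\right) = \left(-4156\right) \frac{65}{147} = - \frac{270140}{147}$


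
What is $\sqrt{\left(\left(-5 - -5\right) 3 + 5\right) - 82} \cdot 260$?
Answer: $260 i \sqrt{77} \approx 2281.5 i$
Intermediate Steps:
$\sqrt{\left(\left(-5 - -5\right) 3 + 5\right) - 82} \cdot 260 = \sqrt{\left(\left(-5 + 5\right) 3 + 5\right) - 82} \cdot 260 = \sqrt{\left(0 \cdot 3 + 5\right) - 82} \cdot 260 = \sqrt{\left(0 + 5\right) - 82} \cdot 260 = \sqrt{5 - 82} \cdot 260 = \sqrt{-77} \cdot 260 = i \sqrt{77} \cdot 260 = 260 i \sqrt{77}$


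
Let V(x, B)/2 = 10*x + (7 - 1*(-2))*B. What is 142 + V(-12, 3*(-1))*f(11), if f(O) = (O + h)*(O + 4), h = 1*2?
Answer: -57188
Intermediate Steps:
h = 2
V(x, B) = 18*B + 20*x (V(x, B) = 2*(10*x + (7 - 1*(-2))*B) = 2*(10*x + (7 + 2)*B) = 2*(10*x + 9*B) = 2*(9*B + 10*x) = 18*B + 20*x)
f(O) = (2 + O)*(4 + O) (f(O) = (O + 2)*(O + 4) = (2 + O)*(4 + O))
142 + V(-12, 3*(-1))*f(11) = 142 + (18*(3*(-1)) + 20*(-12))*(8 + 11**2 + 6*11) = 142 + (18*(-3) - 240)*(8 + 121 + 66) = 142 + (-54 - 240)*195 = 142 - 294*195 = 142 - 57330 = -57188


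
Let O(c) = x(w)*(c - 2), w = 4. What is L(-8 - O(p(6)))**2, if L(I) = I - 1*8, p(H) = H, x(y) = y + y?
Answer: 2304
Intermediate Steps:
x(y) = 2*y
O(c) = -16 + 8*c (O(c) = (2*4)*(c - 2) = 8*(-2 + c) = -16 + 8*c)
L(I) = -8 + I (L(I) = I - 8 = -8 + I)
L(-8 - O(p(6)))**2 = (-8 + (-8 - (-16 + 8*6)))**2 = (-8 + (-8 - (-16 + 48)))**2 = (-8 + (-8 - 1*32))**2 = (-8 + (-8 - 32))**2 = (-8 - 40)**2 = (-48)**2 = 2304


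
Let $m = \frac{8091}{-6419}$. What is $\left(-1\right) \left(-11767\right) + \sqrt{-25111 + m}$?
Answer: $11767 + \frac{20 i \sqrt{52791559}}{917} \approx 11767.0 + 158.47 i$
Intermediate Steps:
$m = - \frac{8091}{6419}$ ($m = 8091 \left(- \frac{1}{6419}\right) = - \frac{8091}{6419} \approx -1.2605$)
$\left(-1\right) \left(-11767\right) + \sqrt{-25111 + m} = \left(-1\right) \left(-11767\right) + \sqrt{-25111 - \frac{8091}{6419}} = 11767 + \sqrt{- \frac{161195600}{6419}} = 11767 + \frac{20 i \sqrt{52791559}}{917}$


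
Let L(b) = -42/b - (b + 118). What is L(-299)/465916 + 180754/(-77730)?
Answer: -12588214042003/5414239776660 ≈ -2.3250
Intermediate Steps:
L(b) = -118 - b - 42/b (L(b) = -42/b - (118 + b) = -42/b + (-118 - b) = -118 - b - 42/b)
L(-299)/465916 + 180754/(-77730) = (-118 - 1*(-299) - 42/(-299))/465916 + 180754/(-77730) = (-118 + 299 - 42*(-1/299))*(1/465916) + 180754*(-1/77730) = (-118 + 299 + 42/299)*(1/465916) - 90377/38865 = (54161/299)*(1/465916) - 90377/38865 = 54161/139308884 - 90377/38865 = -12588214042003/5414239776660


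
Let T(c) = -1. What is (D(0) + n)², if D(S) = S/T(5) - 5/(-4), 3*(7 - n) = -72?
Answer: 16641/16 ≈ 1040.1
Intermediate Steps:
n = 31 (n = 7 - ⅓*(-72) = 7 + 24 = 31)
D(S) = 5/4 - S (D(S) = S/(-1) - 5/(-4) = S*(-1) - 5*(-¼) = -S + 5/4 = 5/4 - S)
(D(0) + n)² = ((5/4 - 1*0) + 31)² = ((5/4 + 0) + 31)² = (5/4 + 31)² = (129/4)² = 16641/16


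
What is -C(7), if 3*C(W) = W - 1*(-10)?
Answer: -17/3 ≈ -5.6667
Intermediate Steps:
C(W) = 10/3 + W/3 (C(W) = (W - 1*(-10))/3 = (W + 10)/3 = (10 + W)/3 = 10/3 + W/3)
-C(7) = -(10/3 + (1/3)*7) = -(10/3 + 7/3) = -1*17/3 = -17/3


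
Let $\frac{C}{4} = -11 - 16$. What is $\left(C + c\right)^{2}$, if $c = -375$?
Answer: $233289$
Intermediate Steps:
$C = -108$ ($C = 4 \left(-11 - 16\right) = 4 \left(-27\right) = -108$)
$\left(C + c\right)^{2} = \left(-108 - 375\right)^{2} = \left(-483\right)^{2} = 233289$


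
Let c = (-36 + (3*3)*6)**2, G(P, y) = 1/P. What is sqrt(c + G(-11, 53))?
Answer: sqrt(39193)/11 ≈ 17.997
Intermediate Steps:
c = 324 (c = (-36 + 9*6)**2 = (-36 + 54)**2 = 18**2 = 324)
sqrt(c + G(-11, 53)) = sqrt(324 + 1/(-11)) = sqrt(324 - 1/11) = sqrt(3563/11) = sqrt(39193)/11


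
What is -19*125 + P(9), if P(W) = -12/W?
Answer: -7129/3 ≈ -2376.3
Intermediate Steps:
-19*125 + P(9) = -19*125 - 12/9 = -2375 - 12*1/9 = -2375 - 4/3 = -7129/3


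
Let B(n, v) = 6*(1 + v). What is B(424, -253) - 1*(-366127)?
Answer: 364615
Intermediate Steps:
B(n, v) = 6 + 6*v
B(424, -253) - 1*(-366127) = (6 + 6*(-253)) - 1*(-366127) = (6 - 1518) + 366127 = -1512 + 366127 = 364615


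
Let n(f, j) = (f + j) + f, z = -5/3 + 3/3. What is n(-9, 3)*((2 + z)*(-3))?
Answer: 60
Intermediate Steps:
z = -⅔ (z = -5*⅓ + 3*(⅓) = -5/3 + 1 = -⅔ ≈ -0.66667)
n(f, j) = j + 2*f
n(-9, 3)*((2 + z)*(-3)) = (3 + 2*(-9))*((2 - ⅔)*(-3)) = (3 - 18)*((4/3)*(-3)) = -15*(-4) = 60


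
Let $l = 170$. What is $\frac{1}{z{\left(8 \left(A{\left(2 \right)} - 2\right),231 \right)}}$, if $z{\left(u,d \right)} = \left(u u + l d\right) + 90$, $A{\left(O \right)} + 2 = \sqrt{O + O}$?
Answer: $\frac{1}{39616} \approx 2.5242 \cdot 10^{-5}$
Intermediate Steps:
$A{\left(O \right)} = -2 + \sqrt{2} \sqrt{O}$ ($A{\left(O \right)} = -2 + \sqrt{O + O} = -2 + \sqrt{2 O} = -2 + \sqrt{2} \sqrt{O}$)
$z{\left(u,d \right)} = 90 + u^{2} + 170 d$ ($z{\left(u,d \right)} = \left(u u + 170 d\right) + 90 = \left(u^{2} + 170 d\right) + 90 = 90 + u^{2} + 170 d$)
$\frac{1}{z{\left(8 \left(A{\left(2 \right)} - 2\right),231 \right)}} = \frac{1}{90 + \left(8 \left(\left(-2 + \sqrt{2} \sqrt{2}\right) - 2\right)\right)^{2} + 170 \cdot 231} = \frac{1}{90 + \left(8 \left(\left(-2 + 2\right) - 2\right)\right)^{2} + 39270} = \frac{1}{90 + \left(8 \left(0 - 2\right)\right)^{2} + 39270} = \frac{1}{90 + \left(8 \left(-2\right)\right)^{2} + 39270} = \frac{1}{90 + \left(-16\right)^{2} + 39270} = \frac{1}{90 + 256 + 39270} = \frac{1}{39616}$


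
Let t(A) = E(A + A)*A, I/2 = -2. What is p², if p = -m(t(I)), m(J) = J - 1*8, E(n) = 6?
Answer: 1024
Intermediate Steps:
I = -4 (I = 2*(-2) = -4)
t(A) = 6*A
m(J) = -8 + J (m(J) = J - 8 = -8 + J)
p = 32 (p = -(-8 + 6*(-4)) = -(-8 - 24) = -1*(-32) = 32)
p² = 32² = 1024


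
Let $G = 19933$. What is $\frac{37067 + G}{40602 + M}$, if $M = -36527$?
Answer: $\frac{2280}{163} \approx 13.988$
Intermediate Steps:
$\frac{37067 + G}{40602 + M} = \frac{37067 + 19933}{40602 - 36527} = \frac{57000}{4075} = 57000 \cdot \frac{1}{4075} = \frac{2280}{163}$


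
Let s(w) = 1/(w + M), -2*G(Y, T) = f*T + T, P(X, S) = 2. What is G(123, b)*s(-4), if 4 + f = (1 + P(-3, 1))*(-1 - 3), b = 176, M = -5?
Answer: -440/3 ≈ -146.67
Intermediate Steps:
f = -16 (f = -4 + (1 + 2)*(-1 - 3) = -4 + 3*(-4) = -4 - 12 = -16)
G(Y, T) = 15*T/2 (G(Y, T) = -(-16*T + T)/2 = -(-15)*T/2 = 15*T/2)
s(w) = 1/(-5 + w) (s(w) = 1/(w - 5) = 1/(-5 + w))
G(123, b)*s(-4) = ((15/2)*176)/(-5 - 4) = 1320/(-9) = 1320*(-⅑) = -440/3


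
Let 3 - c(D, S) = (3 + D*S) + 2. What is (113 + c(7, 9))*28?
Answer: 1344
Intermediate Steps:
c(D, S) = -2 - D*S (c(D, S) = 3 - ((3 + D*S) + 2) = 3 - (5 + D*S) = 3 + (-5 - D*S) = -2 - D*S)
(113 + c(7, 9))*28 = (113 + (-2 - 1*7*9))*28 = (113 + (-2 - 63))*28 = (113 - 65)*28 = 48*28 = 1344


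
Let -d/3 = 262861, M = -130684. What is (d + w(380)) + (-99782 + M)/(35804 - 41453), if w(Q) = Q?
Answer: -1484109427/1883 ≈ -7.8816e+5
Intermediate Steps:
d = -788583 (d = -3*262861 = -788583)
(d + w(380)) + (-99782 + M)/(35804 - 41453) = (-788583 + 380) + (-99782 - 130684)/(35804 - 41453) = -788203 - 230466/(-5649) = -788203 - 230466*(-1/5649) = -788203 + 76822/1883 = -1484109427/1883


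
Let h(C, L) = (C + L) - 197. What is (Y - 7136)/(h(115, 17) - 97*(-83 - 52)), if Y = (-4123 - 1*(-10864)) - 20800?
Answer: -4239/2606 ≈ -1.6266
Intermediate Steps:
h(C, L) = -197 + C + L
Y = -14059 (Y = (-4123 + 10864) - 20800 = 6741 - 20800 = -14059)
(Y - 7136)/(h(115, 17) - 97*(-83 - 52)) = (-14059 - 7136)/((-197 + 115 + 17) - 97*(-83 - 52)) = -21195/(-65 - 97*(-135)) = -21195/(-65 + 13095) = -21195/13030 = -21195*1/13030 = -4239/2606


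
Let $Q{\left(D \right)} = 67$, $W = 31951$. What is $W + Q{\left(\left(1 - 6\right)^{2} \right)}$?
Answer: $32018$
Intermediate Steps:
$W + Q{\left(\left(1 - 6\right)^{2} \right)} = 31951 + 67 = 32018$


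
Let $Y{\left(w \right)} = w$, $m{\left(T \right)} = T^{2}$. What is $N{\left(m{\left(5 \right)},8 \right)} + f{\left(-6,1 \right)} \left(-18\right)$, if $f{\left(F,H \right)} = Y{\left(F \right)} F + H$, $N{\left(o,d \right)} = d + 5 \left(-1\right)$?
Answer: $-663$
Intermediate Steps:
$N{\left(o,d \right)} = -5 + d$ ($N{\left(o,d \right)} = d - 5 = -5 + d$)
$f{\left(F,H \right)} = H + F^{2}$ ($f{\left(F,H \right)} = F F + H = F^{2} + H = H + F^{2}$)
$N{\left(m{\left(5 \right)},8 \right)} + f{\left(-6,1 \right)} \left(-18\right) = \left(-5 + 8\right) + \left(1 + \left(-6\right)^{2}\right) \left(-18\right) = 3 + \left(1 + 36\right) \left(-18\right) = 3 + 37 \left(-18\right) = 3 - 666 = -663$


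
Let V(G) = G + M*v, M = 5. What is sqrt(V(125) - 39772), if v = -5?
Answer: 6*I*sqrt(1102) ≈ 199.18*I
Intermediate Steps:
V(G) = -25 + G (V(G) = G + 5*(-5) = G - 25 = -25 + G)
sqrt(V(125) - 39772) = sqrt((-25 + 125) - 39772) = sqrt(100 - 39772) = sqrt(-39672) = 6*I*sqrt(1102)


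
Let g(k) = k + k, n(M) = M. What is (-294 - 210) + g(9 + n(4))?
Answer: -478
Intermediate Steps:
g(k) = 2*k
(-294 - 210) + g(9 + n(4)) = (-294 - 210) + 2*(9 + 4) = -504 + 2*13 = -504 + 26 = -478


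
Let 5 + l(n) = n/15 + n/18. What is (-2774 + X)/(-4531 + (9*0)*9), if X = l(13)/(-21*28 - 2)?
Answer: 147299093/240596100 ≈ 0.61223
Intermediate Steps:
l(n) = -5 + 11*n/90 (l(n) = -5 + (n/15 + n/18) = -5 + 11*n/90)
X = 307/53100 (X = (-5 + (11/90)*13)/(-21*28 - 2) = (-5 + 143/90)/(-588 - 2) = -307/90/(-590) = -307/90*(-1/590) = 307/53100 ≈ 0.0057815)
(-2774 + X)/(-4531 + (9*0)*9) = (-2774 + 307/53100)/(-4531 + (9*0)*9) = -147299093/(53100*(-4531 + 0*9)) = -147299093/(53100*(-4531 + 0)) = -147299093/53100/(-4531) = -147299093/53100*(-1/4531) = 147299093/240596100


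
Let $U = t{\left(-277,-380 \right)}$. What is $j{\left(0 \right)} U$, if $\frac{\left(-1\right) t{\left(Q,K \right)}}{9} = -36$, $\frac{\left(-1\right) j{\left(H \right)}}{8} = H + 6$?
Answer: $-15552$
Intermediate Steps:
$j{\left(H \right)} = -48 - 8 H$ ($j{\left(H \right)} = - 8 \left(H + 6\right) = - 8 \left(6 + H\right) = -48 - 8 H$)
$t{\left(Q,K \right)} = 324$ ($t{\left(Q,K \right)} = \left(-9\right) \left(-36\right) = 324$)
$U = 324$
$j{\left(0 \right)} U = \left(-48 - 0\right) 324 = \left(-48 + 0\right) 324 = \left(-48\right) 324 = -15552$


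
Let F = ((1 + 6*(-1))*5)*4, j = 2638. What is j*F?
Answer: -263800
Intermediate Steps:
F = -100 (F = ((1 - 6)*5)*4 = -5*5*4 = -25*4 = -100)
j*F = 2638*(-100) = -263800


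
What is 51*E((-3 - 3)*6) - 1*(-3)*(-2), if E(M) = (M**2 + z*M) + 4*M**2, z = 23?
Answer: 288246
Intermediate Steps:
E(M) = 5*M**2 + 23*M (E(M) = (M**2 + 23*M) + 4*M**2 = 5*M**2 + 23*M)
51*E((-3 - 3)*6) - 1*(-3)*(-2) = 51*(((-3 - 3)*6)*(23 + 5*((-3 - 3)*6))) - 1*(-3)*(-2) = 51*((-6*6)*(23 + 5*(-6*6))) + 3*(-2) = 51*(-36*(23 + 5*(-36))) - 6 = 51*(-36*(23 - 180)) - 6 = 51*(-36*(-157)) - 6 = 51*5652 - 6 = 288252 - 6 = 288246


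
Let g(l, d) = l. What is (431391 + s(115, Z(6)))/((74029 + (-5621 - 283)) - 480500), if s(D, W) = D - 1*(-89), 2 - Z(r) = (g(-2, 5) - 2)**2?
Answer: -86319/82475 ≈ -1.0466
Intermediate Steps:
Z(r) = -14 (Z(r) = 2 - (-2 - 2)**2 = 2 - 1*(-4)**2 = 2 - 1*16 = 2 - 16 = -14)
s(D, W) = 89 + D (s(D, W) = D + 89 = 89 + D)
(431391 + s(115, Z(6)))/((74029 + (-5621 - 283)) - 480500) = (431391 + (89 + 115))/((74029 + (-5621 - 283)) - 480500) = (431391 + 204)/((74029 - 5904) - 480500) = 431595/(68125 - 480500) = 431595/(-412375) = 431595*(-1/412375) = -86319/82475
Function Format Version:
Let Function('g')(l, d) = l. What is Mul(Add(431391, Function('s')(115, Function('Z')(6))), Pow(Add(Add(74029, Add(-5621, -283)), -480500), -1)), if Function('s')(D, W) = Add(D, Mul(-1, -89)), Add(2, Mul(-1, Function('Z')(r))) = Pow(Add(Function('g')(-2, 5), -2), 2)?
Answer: Rational(-86319, 82475) ≈ -1.0466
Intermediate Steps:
Function('Z')(r) = -14 (Function('Z')(r) = Add(2, Mul(-1, Pow(Add(-2, -2), 2))) = Add(2, Mul(-1, Pow(-4, 2))) = Add(2, Mul(-1, 16)) = Add(2, -16) = -14)
Function('s')(D, W) = Add(89, D) (Function('s')(D, W) = Add(D, 89) = Add(89, D))
Mul(Add(431391, Function('s')(115, Function('Z')(6))), Pow(Add(Add(74029, Add(-5621, -283)), -480500), -1)) = Mul(Add(431391, Add(89, 115)), Pow(Add(Add(74029, Add(-5621, -283)), -480500), -1)) = Mul(Add(431391, 204), Pow(Add(Add(74029, -5904), -480500), -1)) = Mul(431595, Pow(Add(68125, -480500), -1)) = Mul(431595, Pow(-412375, -1)) = Mul(431595, Rational(-1, 412375)) = Rational(-86319, 82475)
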